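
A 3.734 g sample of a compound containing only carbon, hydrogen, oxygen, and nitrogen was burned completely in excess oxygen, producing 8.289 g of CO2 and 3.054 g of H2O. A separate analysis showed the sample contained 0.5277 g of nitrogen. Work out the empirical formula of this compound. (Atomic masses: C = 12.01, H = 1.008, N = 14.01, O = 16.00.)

mol C = 8.289 / 44.01 = 0.1883; mass C = 0.1883 × 12.01 = 2.262 g
mol H = 2 × (3.054 / 18.02) = 0.3390; mass H = 0.3390 × 1.008 = 0.3417 g
mol N = 0.5277 / 14.01 = 0.03767
mass O = 3.734 − (3.131) = 0.6026 g → mol O = 0.03766
Smallest is O at 0.03766 mol; normalising gives C 5.001, H 8.999, N 1.000, O 1.000
→ C5H9NO

C5H9NO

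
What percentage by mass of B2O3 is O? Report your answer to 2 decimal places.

Molar mass = 2(10.81) + 3(16.00) = 69.620 g/mol
Mass of O per mole = 3 × 16.00 = 48.000 g
% O = 48.000 / 69.620 × 100 = 68.95%

68.95%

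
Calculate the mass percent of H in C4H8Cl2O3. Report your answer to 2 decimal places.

Molar mass = 4(12.01) + 8(1.008) + 2(35.45) + 3(16.00) = 175.004 g/mol
Mass of H per mole = 8 × 1.008 = 8.064 g
% H = 8.064 / 175.004 × 100 = 4.61%

4.61%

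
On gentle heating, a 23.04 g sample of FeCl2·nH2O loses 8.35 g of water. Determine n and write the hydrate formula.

Mass of anhydrous FeCl2 = 23.04 − 8.35 = 14.69 g
mol H2O = 8.35 / 18.02 = 0.4634
Molar mass of FeCl2 = 126.75 g/mol → mol FeCl2 = 14.69 / 126.75 = 0.1159
n = 0.4634 / 0.1159 = 4.00 ≈ 4 → FeCl2·4H2O

FeCl2·4H2O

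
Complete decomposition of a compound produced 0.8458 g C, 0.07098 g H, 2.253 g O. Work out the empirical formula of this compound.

CHO2

n(C) = 0.8458/12.01 = 0.07042, n(H) = 0.07098/1.008 = 0.07042, n(O) = 2.253/16.00 = 0.1408
Ratios (÷ 0.07042): C 1.000, H 1.000, O 2.000
→ CHO2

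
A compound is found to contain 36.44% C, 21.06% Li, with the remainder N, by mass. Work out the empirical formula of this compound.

Assume 100 g: 36.44 g C, 21.06 g Li, 42.5 g N.
Moles — C: 36.44 / 12.01 = 3.034 mol; Li: 21.06 / 6.94 = 3.035 mol; N: 42.5 / 14.01 = 3.034 mol
Smallest is N at 3.034 mol; normalising gives C 1.000, Li 1.000, N 1.000
→ CLiN

CLiN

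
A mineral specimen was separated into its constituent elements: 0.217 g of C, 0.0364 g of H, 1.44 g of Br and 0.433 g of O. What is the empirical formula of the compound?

C2H4Br2O3

Moles — C: 0.217 / 12.01 = 0.01807 mol; H: 0.0364 / 1.008 = 0.03611 mol; Br: 1.44 / 79.90 = 0.01802 mol; O: 0.433 / 16.00 = 0.02706 mol
Smallest is Br at 0.01802 mol; normalising gives C 1.003, H 2.004, Br 1.000, O 1.502
×2: C 2.01, H 4.01, Br 2.00, O 3.00 → C2H4Br2O3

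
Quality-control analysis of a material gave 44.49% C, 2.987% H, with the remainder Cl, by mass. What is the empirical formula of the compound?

C5H4Cl2

Assume 100 g: 44.49 g C, 2.987 g H, 52.523 g Cl.
n(C) = 44.49/12.01 = 3.704, n(H) = 2.987/1.008 = 2.963, n(Cl) = 52.523/35.45 = 1.482
Ratios (÷ 1.482): C 2.500, H 2.000, Cl 1.000
Scaling by 2: C 5.00, H 4.00, Cl 2.00 → C5H4Cl2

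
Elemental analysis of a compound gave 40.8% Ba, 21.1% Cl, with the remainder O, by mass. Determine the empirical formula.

Assume 100 g: 40.8 g Ba, 21.1 g Cl, 38.1 g O.
n(Ba) = 40.8/137.33 = 0.2971, n(Cl) = 21.1/35.45 = 0.5952, n(O) = 38.1/16.00 = 2.381
Smallest is Ba at 0.2971 mol; normalising gives Ba 1.000, Cl 2.003, O 8.015
→ BaCl2O8

BaCl2O8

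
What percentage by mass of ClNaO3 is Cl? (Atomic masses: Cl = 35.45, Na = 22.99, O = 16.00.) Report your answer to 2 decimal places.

33.31%

Molar mass = 1(35.45) + 1(22.99) + 3(16.00) = 106.440 g/mol
Mass of Cl per mole = 1 × 35.45 = 35.450 g
% Cl = 35.450 / 106.440 × 100 = 33.31%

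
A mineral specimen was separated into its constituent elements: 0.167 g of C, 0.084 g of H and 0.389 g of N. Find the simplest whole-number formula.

CH6N2

C: 0.167 g ÷ 12.01 g/mol = 0.01391 mol
H: 0.084 g ÷ 1.008 g/mol = 0.08333 mol
N: 0.389 g ÷ 14.01 g/mol = 0.02777 mol
Divide by the smallest (0.01391 mol C): C 1.000, H 5.993, N 1.997
→ CH6N2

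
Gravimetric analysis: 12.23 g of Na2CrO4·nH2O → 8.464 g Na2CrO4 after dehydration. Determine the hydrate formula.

Na2CrO4·4H2O

Mass of water lost = 12.23 − 8.464 = 3.766 g → 3.766 / 18.02 = 0.209 mol H2O
Molar mass of Na2CrO4 = 161.98 g/mol → mol Na2CrO4 = 8.464 / 161.98 = 0.05225
n = 0.209 / 0.05225 = 4.00 ≈ 4 → Na2CrO4·4H2O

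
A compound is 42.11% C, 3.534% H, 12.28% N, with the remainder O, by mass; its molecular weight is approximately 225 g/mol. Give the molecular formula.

Assume 100 g: 42.11 g C, 3.534 g H, 12.28 g N, 42.076 g O.
n(C) = 42.11/12.01 = 3.506, n(H) = 3.534/1.008 = 3.506, n(N) = 12.28/14.01 = 0.8765, n(O) = 42.076/16.00 = 2.63
Divide by the smallest (0.8765 mol N): C 4.000, H 4.000, N 1.000, O 3.000
→ C4H4NO3
Empirical-formula mass = 114.08 g/mol
n = 225 / 114.08 = 1.97 ≈ 2
Molecular formula = (C4H4NO3)×2 = C8H8N2O6

C8H8N2O6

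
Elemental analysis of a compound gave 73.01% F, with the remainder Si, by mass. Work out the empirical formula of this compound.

F4Si

Assume 100 g: 73.01 g F, 26.99 g Si.
F: 73.01 g ÷ 19.00 g/mol = 3.843 mol
Si: 26.99 g ÷ 28.09 g/mol = 0.9608 mol
Divide by the smallest (0.9608 mol Si): F 3.999, Si 1.000
Ratio ≈ 4:1, so the empirical formula is F4Si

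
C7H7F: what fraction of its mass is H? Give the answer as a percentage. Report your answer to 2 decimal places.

Molar mass = 7(12.01) + 7(1.008) + 1(19.00) = 110.126 g/mol
Mass of H per mole = 7 × 1.008 = 7.056 g
% H = 7.056 / 110.126 × 100 = 6.41%

6.41%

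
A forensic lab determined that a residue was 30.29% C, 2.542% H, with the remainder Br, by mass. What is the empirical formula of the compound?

Assume 100 g: 30.29 g C, 2.542 g H, 67.168 g Br.
n(C) = 30.29/12.01 = 2.522, n(H) = 2.542/1.008 = 2.522, n(Br) = 67.168/79.90 = 0.8407
Divide by the smallest (0.8407 mol Br): C 3.000, H 3.000, Br 1.000
≈ 3:3:1 → C3H3Br

C3H3Br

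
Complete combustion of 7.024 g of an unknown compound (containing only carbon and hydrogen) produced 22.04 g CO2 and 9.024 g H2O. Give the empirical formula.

mol C = 22.04 / 44.01 = 0.5008; mass C = 0.5008 × 12.01 = 6.015 g
mol H = 2 × (9.024 / 18.02) = 1.002; mass H = 1.002 × 1.008 = 1.010 g
Divide by the smallest (0.5008 mol C): C 1.000, H 2.000
≈ 1:2 → CH2

CH2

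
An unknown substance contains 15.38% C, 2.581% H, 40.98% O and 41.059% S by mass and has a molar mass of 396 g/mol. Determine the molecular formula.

C5H10O10S5

Assume 100 g: 15.38 g C, 2.581 g H, 40.98 g O, 41.059 g S.
Moles — C: 15.38 / 12.01 = 1.281 mol; H: 2.581 / 1.008 = 2.561 mol; O: 40.98 / 16.00 = 2.561 mol; S: 41.059 / 32.07 = 1.28 mol
Smallest is S at 1.28 mol; normalising gives C 1.000, H 2.000, O 2.001, S 1.000
Ratio ≈ 1:2:2:1, so the empirical formula is CH2O2S
Empirical-formula mass = 78.10 g/mol
n = 396 / 78.10 = 5.07 ≈ 5
Molecular formula = (CH2O2S)×5 = C5H10O10S5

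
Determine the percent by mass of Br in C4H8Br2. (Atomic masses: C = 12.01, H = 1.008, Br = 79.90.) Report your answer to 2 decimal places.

Molar mass = 4(12.01) + 8(1.008) + 2(79.90) = 215.904 g/mol
Mass of Br per mole = 2 × 79.90 = 159.800 g
% Br = 159.800 / 215.904 × 100 = 74.01%

74.01%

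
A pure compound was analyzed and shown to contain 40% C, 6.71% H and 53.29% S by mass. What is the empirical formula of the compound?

C2H4S

Assume 100 g: 40 g C, 6.71 g H, 53.29 g S.
n(C) = 40/12.01 = 3.331, n(H) = 6.71/1.008 = 6.657, n(S) = 53.29/32.07 = 1.662
Divide by the smallest (1.662 mol S): C 2.004, H 4.006, S 1.000
→ C2H4S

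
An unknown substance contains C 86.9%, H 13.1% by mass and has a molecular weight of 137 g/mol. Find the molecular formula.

C10H18

Assume 100 g: 86.9 g C, 13.1 g H.
C: 86.9 g ÷ 12.01 g/mol = 7.236 mol
H: 13.1 g ÷ 1.008 g/mol = 13 mol
Ratios (÷ 7.236): C 1.000, H 1.796
Multiply by 5: C 5.00, H 8.98 → C5H9
Empirical-formula mass = 69.12 g/mol
n = 137 / 69.12 = 1.98 ≈ 2
Molecular formula = (C5H9)×2 = C10H18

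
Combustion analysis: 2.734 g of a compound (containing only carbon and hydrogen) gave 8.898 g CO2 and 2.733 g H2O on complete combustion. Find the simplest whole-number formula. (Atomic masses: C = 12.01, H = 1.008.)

mol C = 8.898 / 44.01 = 0.2022; mass C = 0.2022 × 12.01 = 2.428 g
mol H = 2 × (2.733 / 18.02) = 0.3033; mass H = 0.3033 × 1.008 = 0.3058 g
Smallest is C at 0.2022 mol; normalising gives C 1.000, H 1.500
×2: C 2.00, H 3.00 → C2H3

C2H3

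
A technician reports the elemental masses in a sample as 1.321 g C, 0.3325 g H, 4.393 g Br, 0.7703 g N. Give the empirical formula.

C2H6BrN

C: 1.321 g ÷ 12.01 g/mol = 0.11 mol
H: 0.3325 g ÷ 1.008 g/mol = 0.3299 mol
Br: 4.393 g ÷ 79.90 g/mol = 0.05498 mol
N: 0.7703 g ÷ 14.01 g/mol = 0.05498 mol
Divide by the smallest (0.05498 mol Br): C 2.001, H 6.000, Br 1.000, N 1.000
Ratio ≈ 2:6:1:1, so the empirical formula is C2H6BrN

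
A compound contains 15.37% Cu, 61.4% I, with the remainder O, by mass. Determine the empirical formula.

CuI2O6

Assume 100 g: 15.37 g Cu, 61.4 g I, 23.23 g O.
Moles — Cu: 15.37 / 63.55 = 0.2419 mol; I: 61.4 / 126.90 = 0.4838 mol; O: 23.23 / 16.00 = 1.452 mol
Smallest is Cu at 0.2419 mol; normalising gives Cu 1.000, I 2.001, O 6.003
≈ 1:2:6 → CuI2O6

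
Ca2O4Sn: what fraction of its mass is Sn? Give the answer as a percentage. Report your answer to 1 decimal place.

Molar mass = 2(40.08) + 4(16.00) + 1(118.71) = 262.870 g/mol
Mass of Sn per mole = 1 × 118.71 = 118.710 g
% Sn = 118.710 / 262.870 × 100 = 45.2%

45.2%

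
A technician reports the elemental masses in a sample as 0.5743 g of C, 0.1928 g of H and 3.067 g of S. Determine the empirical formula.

CH4S2

C: 0.5743 g ÷ 12.01 g/mol = 0.04782 mol
H: 0.1928 g ÷ 1.008 g/mol = 0.1913 mol
S: 3.067 g ÷ 32.07 g/mol = 0.09563 mol
Ratios (÷ 0.04782): C 1.000, H 4.000, S 2.000
→ CH4S2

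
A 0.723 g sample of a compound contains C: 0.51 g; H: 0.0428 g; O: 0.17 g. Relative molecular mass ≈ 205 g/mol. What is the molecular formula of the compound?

C: 0.51 g ÷ 12.01 g/mol = 0.04246 mol
H: 0.0428 g ÷ 1.008 g/mol = 0.04246 mol
O: 0.17 g ÷ 16.00 g/mol = 0.01063 mol
Ratios (÷ 0.01063): C 3.997, H 3.996, O 1.000
≈ 4:4:1 → C4H4O
Empirical-formula mass = 68.07 g/mol
n = 205 / 68.07 = 3.01 ≈ 3
Molecular formula = (C4H4O)×3 = C12H12O3

C12H12O3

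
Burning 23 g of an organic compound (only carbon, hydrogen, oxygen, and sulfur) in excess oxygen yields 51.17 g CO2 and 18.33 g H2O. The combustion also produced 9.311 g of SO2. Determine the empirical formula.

C8H14OS

mol C = 51.17 / 44.01 = 1.163; mass C = 1.163 × 12.01 = 13.96 g
mol H = 2 × (18.33 / 18.02) = 2.034; mass H = 2.034 × 1.008 = 2.051 g
mol S = 9.311 / 64.07 = 0.1453; mass S = 4.661 g
mass O = 23 − (20.68) = 2.325 g → mol O = 0.1453
Smallest is O at 0.1453 mol; normalising gives C 8.002, H 14.001, O 1.000, S 1.000
Ratio ≈ 8:14:1:1, so the empirical formula is C8H14OS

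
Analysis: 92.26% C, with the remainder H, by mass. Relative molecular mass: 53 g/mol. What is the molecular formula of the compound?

C4H4

Assume 100 g: 92.26 g C, 7.74 g H.
Moles — C: 92.26 / 12.01 = 7.682 mol; H: 7.74 / 1.008 = 7.679 mol
Divide by the smallest (7.679 mol H): C 1.000, H 1.000
→ CH
Empirical-formula mass = 13.02 g/mol
n = 53 / 13.02 = 4.07 ≈ 4
Molecular formula = (CH)×4 = C4H4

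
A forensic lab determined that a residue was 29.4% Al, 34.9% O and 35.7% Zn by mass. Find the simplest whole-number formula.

Assume 100 g: 29.4 g Al, 34.9 g O, 35.7 g Zn.
Moles — Al: 29.4 / 26.98 = 1.09 mol; O: 34.9 / 16.00 = 2.181 mol; Zn: 35.7 / 65.38 = 0.546 mol
Ratios (÷ 0.546): Al 1.996, O 3.995, Zn 1.000
Ratio ≈ 2:4:1, so the empirical formula is Al2O4Zn

Al2O4Zn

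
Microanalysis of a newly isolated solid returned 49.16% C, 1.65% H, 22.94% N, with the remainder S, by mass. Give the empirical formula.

Assume 100 g: 49.16 g C, 1.65 g H, 22.94 g N, 26.25 g S.
C: 49.16 g ÷ 12.01 g/mol = 4.093 mol
H: 1.65 g ÷ 1.008 g/mol = 1.637 mol
N: 22.94 g ÷ 14.01 g/mol = 1.637 mol
S: 26.25 g ÷ 32.07 g/mol = 0.8185 mol
Divide by the smallest (0.8185 mol S): C 5.001, H 2.000, N 2.000, S 1.000
→ C5H2N2S

C5H2N2S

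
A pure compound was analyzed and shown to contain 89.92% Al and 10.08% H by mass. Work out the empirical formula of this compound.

Assume 100 g: 89.92 g Al, 10.08 g H.
n(Al) = 89.92/26.98 = 3.333, n(H) = 10.08/1.008 = 10
Divide by the smallest (3.333 mol Al): Al 1.000, H 3.000
Ratio ≈ 1:3, so the empirical formula is AlH3

AlH3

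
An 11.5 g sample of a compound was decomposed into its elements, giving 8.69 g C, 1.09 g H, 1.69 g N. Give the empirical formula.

C: 8.69 g ÷ 12.01 g/mol = 0.7236 mol
H: 1.09 g ÷ 1.008 g/mol = 1.081 mol
N: 1.69 g ÷ 14.01 g/mol = 0.1206 mol
Divide by the smallest (0.1206 mol N): C 5.998, H 8.964, N 1.000
≈ 6:9:1 → C6H9N

C6H9N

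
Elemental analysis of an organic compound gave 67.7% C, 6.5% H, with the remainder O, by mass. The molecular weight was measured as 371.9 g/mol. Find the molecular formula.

Assume 100 g: 67.7 g C, 6.5 g H, 25.8 g O.
n(C) = 67.7/12.01 = 5.637, n(H) = 6.5/1.008 = 6.448, n(O) = 25.8/16.00 = 1.613
Divide by the smallest (1.613 mol O): C 3.496, H 3.999, O 1.000
Scaling by 2: C 6.99, H 8.00, O 2.00 → C7H8O2
Empirical-formula mass = 124.13 g/mol
n = 371.9 / 124.13 = 3.00 ≈ 3
Molecular formula = (C7H8O2)×3 = C21H24O6

C21H24O6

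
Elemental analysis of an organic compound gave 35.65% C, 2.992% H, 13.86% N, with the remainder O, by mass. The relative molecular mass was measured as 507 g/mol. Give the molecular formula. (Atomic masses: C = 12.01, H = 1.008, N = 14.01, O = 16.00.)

Assume 100 g: 35.65 g C, 2.992 g H, 13.86 g N, 47.498 g O.
Moles — C: 35.65 / 12.01 = 2.968 mol; H: 2.992 / 1.008 = 2.968 mol; N: 13.86 / 14.01 = 0.9893 mol; O: 47.498 / 16.00 = 2.969 mol
Smallest is N at 0.9893 mol; normalising gives C 3.000, H 3.000, N 1.000, O 3.001
≈ 3:3:1:3 → C3H3NO3
Empirical-formula mass = 101.06 g/mol
n = 507 / 101.06 = 5.02 ≈ 5
Molecular formula = (C3H3NO3)×5 = C15H15N5O15

C15H15N5O15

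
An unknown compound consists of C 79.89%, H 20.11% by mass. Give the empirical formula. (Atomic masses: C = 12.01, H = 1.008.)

CH3

Assume 100 g: 79.89 g C, 20.11 g H.
C: 79.89 g ÷ 12.01 g/mol = 6.652 mol
H: 20.11 g ÷ 1.008 g/mol = 19.95 mol
Divide by the smallest (6.652 mol C): C 1.000, H 2.999
Ratio ≈ 1:3, so the empirical formula is CH3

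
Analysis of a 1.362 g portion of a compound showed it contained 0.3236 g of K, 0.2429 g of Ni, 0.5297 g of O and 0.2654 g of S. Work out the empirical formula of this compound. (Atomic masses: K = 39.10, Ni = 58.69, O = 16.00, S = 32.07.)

n(K) = 0.3236/39.10 = 0.008276, n(Ni) = 0.2429/58.69 = 0.004139, n(O) = 0.5297/16.00 = 0.03311, n(S) = 0.2654/32.07 = 0.008276
Smallest is Ni at 0.004139 mol; normalising gives K 2.000, Ni 1.000, O 7.999, S 2.000
→ K2NiO8S2

K2NiO8S2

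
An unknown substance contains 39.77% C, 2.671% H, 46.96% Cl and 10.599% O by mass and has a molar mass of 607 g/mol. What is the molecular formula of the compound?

Assume 100 g: 39.77 g C, 2.671 g H, 46.96 g Cl, 10.599 g O.
C: 39.77 g ÷ 12.01 g/mol = 3.311 mol
H: 2.671 g ÷ 1.008 g/mol = 2.65 mol
Cl: 46.96 g ÷ 35.45 g/mol = 1.325 mol
O: 10.599 g ÷ 16.00 g/mol = 0.6624 mol
Divide by the smallest (0.6624 mol O): C 4.999, H 4.000, Cl 2.000, O 1.000
≈ 5:4:2:1 → C5H4Cl2O
Empirical-formula mass = 150.98 g/mol
n = 607 / 150.98 = 4.02 ≈ 4
Molecular formula = (C5H4Cl2O)×4 = C20H16Cl8O4

C20H16Cl8O4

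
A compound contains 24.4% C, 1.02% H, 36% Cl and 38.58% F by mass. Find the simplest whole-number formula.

C2HClF2

Assume 100 g: 24.4 g C, 1.02 g H, 36 g Cl, 38.58 g F.
n(C) = 24.4/12.01 = 2.032, n(H) = 1.02/1.008 = 1.012, n(Cl) = 36/35.45 = 1.016, n(F) = 38.58/19.00 = 2.031
Divide by the smallest (1.012 mol H): C 2.008, H 1.000, Cl 1.004, F 2.007
Ratio ≈ 2:1:1:2, so the empirical formula is C2HClF2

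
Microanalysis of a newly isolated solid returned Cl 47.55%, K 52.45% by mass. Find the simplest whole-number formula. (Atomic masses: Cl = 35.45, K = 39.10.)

ClK

Assume 100 g: 47.55 g Cl, 52.45 g K.
Moles — Cl: 47.55 / 35.45 = 1.341 mol; K: 52.45 / 39.10 = 1.341 mol
Smallest is Cl at 1.341 mol; normalising gives Cl 1.000, K 1.000
→ ClK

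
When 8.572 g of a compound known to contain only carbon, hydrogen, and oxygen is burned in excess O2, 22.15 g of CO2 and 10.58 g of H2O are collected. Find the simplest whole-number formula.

C6H14O

mol C = 22.15 / 44.01 = 0.5033; mass C = 0.5033 × 12.01 = 6.045 g
mol H = 2 × (10.58 / 18.02) = 1.174; mass H = 1.174 × 1.008 = 1.184 g
mass O = 8.572 − (7.228) = 1.344 g → mol O = 0.08399
Divide by the smallest (0.08399 mol O): C 5.993, H 13.981, O 1.000
≈ 6:14:1 → C6H14O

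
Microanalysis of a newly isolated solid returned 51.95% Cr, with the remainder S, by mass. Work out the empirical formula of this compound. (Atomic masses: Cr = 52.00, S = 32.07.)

Cr2S3

Assume 100 g: 51.95 g Cr, 48.05 g S.
n(Cr) = 51.95/52.00 = 0.999, n(S) = 48.05/32.07 = 1.498
Smallest is Cr at 0.999 mol; normalising gives Cr 1.000, S 1.500
Multiply by 2: Cr 2.00, S 3.00 → Cr2S3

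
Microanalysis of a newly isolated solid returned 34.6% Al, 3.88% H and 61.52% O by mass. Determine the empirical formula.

AlH3O3

Assume 100 g: 34.6 g Al, 3.88 g H, 61.52 g O.
n(Al) = 34.6/26.98 = 1.282, n(H) = 3.88/1.008 = 3.849, n(O) = 61.52/16.00 = 3.845
Ratios (÷ 1.282): Al 1.000, H 3.001, O 2.998
Ratio ≈ 1:3:3, so the empirical formula is AlH3O3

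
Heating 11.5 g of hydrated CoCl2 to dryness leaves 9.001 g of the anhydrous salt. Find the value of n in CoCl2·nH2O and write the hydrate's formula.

Mass of water lost = 11.5 − 9.001 = 2.499 g → 2.499 / 18.02 = 0.1387 mol H2O
Molar mass of CoCl2 = 129.83 g/mol → mol CoCl2 = 9.001 / 129.83 = 0.06933
n = 0.1387 / 0.06933 = 2.00 ≈ 2 → CoCl2·2H2O

CoCl2·2H2O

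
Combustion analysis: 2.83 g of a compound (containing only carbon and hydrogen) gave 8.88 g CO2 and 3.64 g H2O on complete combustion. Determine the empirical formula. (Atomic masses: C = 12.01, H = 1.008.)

mol C = 8.88 / 44.01 = 0.2018; mass C = 0.2018 × 12.01 = 2.423 g
mol H = 2 × (3.64 / 18.02) = 0.4040; mass H = 0.4040 × 1.008 = 0.4072 g
Smallest is C at 0.2018 mol; normalising gives C 1.000, H 2.002
≈ 1:2 → CH2

CH2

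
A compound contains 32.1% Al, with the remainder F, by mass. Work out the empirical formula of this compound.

Assume 100 g: 32.1 g Al, 67.9 g F.
Al: 32.1 g ÷ 26.98 g/mol = 1.19 mol
F: 67.9 g ÷ 19.00 g/mol = 3.574 mol
Divide by the smallest (1.19 mol Al): Al 1.000, F 3.004
Ratio ≈ 1:3, so the empirical formula is AlF3

AlF3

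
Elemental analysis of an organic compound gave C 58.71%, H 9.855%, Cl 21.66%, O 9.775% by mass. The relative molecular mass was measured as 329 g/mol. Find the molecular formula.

Assume 100 g: 58.71 g C, 9.855 g H, 21.66 g Cl, 9.775 g O.
C: 58.71 g ÷ 12.01 g/mol = 4.888 mol
H: 9.855 g ÷ 1.008 g/mol = 9.777 mol
Cl: 21.66 g ÷ 35.45 g/mol = 0.611 mol
O: 9.775 g ÷ 16.00 g/mol = 0.6109 mol
Divide by the smallest (0.6109 mol O): C 8.002, H 16.003, Cl 1.000, O 1.000
→ C8H16ClO
Empirical-formula mass = 163.66 g/mol
n = 329 / 163.66 = 2.01 ≈ 2
Molecular formula = (C8H16ClO)×2 = C16H32Cl2O2

C16H32Cl2O2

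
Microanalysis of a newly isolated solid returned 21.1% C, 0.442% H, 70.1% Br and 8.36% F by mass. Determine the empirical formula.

Assume 100 g: 21.1 g C, 0.442 g H, 70.1 g Br, 8.36 g F.
n(C) = 21.1/12.01 = 1.757, n(H) = 0.442/1.008 = 0.4385, n(Br) = 70.1/79.90 = 0.8773, n(F) = 8.36/19.00 = 0.44
Ratios (÷ 0.4385): C 4.007, H 1.000, Br 2.001, F 1.003
Ratio ≈ 4:1:2:1, so the empirical formula is C4HBr2F

C4HBr2F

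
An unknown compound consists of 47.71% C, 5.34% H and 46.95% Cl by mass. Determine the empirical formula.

C3H4Cl

Assume 100 g: 47.71 g C, 5.34 g H, 46.95 g Cl.
n(C) = 47.71/12.01 = 3.973, n(H) = 5.34/1.008 = 5.298, n(Cl) = 46.95/35.45 = 1.324
Smallest is Cl at 1.324 mol; normalising gives C 2.999, H 4.000, Cl 1.000
→ C3H4Cl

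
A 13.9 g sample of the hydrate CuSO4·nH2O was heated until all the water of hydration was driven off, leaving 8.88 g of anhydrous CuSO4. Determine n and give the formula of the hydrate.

CuSO4·5H2O

Mass of water lost = 13.9 − 8.88 = 5.02 g → 5.02 / 18.02 = 0.2786 mol H2O
Molar mass of CuSO4 = 159.62 g/mol → mol CuSO4 = 8.88 / 159.62 = 0.05563
n = 0.2786 / 0.05563 = 5.01 ≈ 5 → CuSO4·5H2O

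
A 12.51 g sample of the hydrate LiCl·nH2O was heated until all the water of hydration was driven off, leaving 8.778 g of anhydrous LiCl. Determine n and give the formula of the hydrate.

LiCl·H2O

Mass of water lost = 12.51 − 8.778 = 3.732 g → 3.732 / 18.02 = 0.2071 mol H2O
Molar mass of LiCl = 42.39 g/mol → mol LiCl = 8.778 / 42.39 = 0.2071
n = 0.2071 / 0.2071 = 1.00 ≈ 1 → LiCl·H2O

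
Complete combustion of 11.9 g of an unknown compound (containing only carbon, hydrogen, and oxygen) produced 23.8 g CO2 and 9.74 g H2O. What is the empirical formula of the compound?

mol C = 23.8 / 44.01 = 0.5408; mass C = 0.5408 × 12.01 = 6.495 g
mol H = 2 × (9.74 / 18.02) = 1.081; mass H = 1.081 × 1.008 = 1.090 g
mass O = 11.9 − (7.585) = 4.315 g → mol O = 0.2697
Ratios (÷ 0.2697): C 2.005, H 4.008, O 1.000
Ratio ≈ 2:4:1, so the empirical formula is C2H4O

C2H4O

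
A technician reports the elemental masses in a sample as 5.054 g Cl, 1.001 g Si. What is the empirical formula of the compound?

Cl4Si

Cl: 5.054 g ÷ 35.45 g/mol = 0.1426 mol
Si: 1.001 g ÷ 28.09 g/mol = 0.03564 mol
Divide by the smallest (0.03564 mol Si): Cl 4.001, Si 1.000
Ratio ≈ 4:1, so the empirical formula is Cl4Si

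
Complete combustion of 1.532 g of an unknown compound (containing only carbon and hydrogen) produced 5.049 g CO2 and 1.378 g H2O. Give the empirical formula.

C3H4

mol C = 5.049 / 44.01 = 0.1147; mass C = 0.1147 × 12.01 = 1.378 g
mol H = 2 × (1.378 / 18.02) = 0.1529; mass H = 0.1529 × 1.008 = 0.1542 g
Divide by the smallest (0.1147 mol C): C 1.000, H 1.333
Scaling by 3: C 3.00, H 4.00 → C3H4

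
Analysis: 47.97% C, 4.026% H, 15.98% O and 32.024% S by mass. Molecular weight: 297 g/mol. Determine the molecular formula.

C12H12O3S3

Assume 100 g: 47.97 g C, 4.026 g H, 15.98 g O, 32.024 g S.
n(C) = 47.97/12.01 = 3.994, n(H) = 4.026/1.008 = 3.994, n(O) = 15.98/16.00 = 0.9988, n(S) = 32.024/32.07 = 0.9986
Divide by the smallest (0.9986 mol S): C 4.000, H 4.000, O 1.000, S 1.000
Ratio ≈ 4:4:1:1, so the empirical formula is C4H4OS
Empirical-formula mass = 100.14 g/mol
n = 297 / 100.14 = 2.97 ≈ 3
Molecular formula = (C4H4OS)×3 = C12H12O3S3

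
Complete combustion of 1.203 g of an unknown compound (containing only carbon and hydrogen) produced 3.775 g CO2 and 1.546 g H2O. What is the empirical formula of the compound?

CH2

mol C = 3.775 / 44.01 = 0.08578; mass C = 0.08578 × 12.01 = 1.030 g
mol H = 2 × (1.546 / 18.02) = 0.1716; mass H = 0.1716 × 1.008 = 0.1730 g
Divide by the smallest (0.08578 mol C): C 1.000, H 2.000
→ CH2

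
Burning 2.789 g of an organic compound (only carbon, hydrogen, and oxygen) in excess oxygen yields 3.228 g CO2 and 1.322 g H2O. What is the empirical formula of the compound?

C2H4O3

mol C = 3.228 / 44.01 = 0.07335; mass C = 0.07335 × 12.01 = 0.8809 g
mol H = 2 × (1.322 / 18.02) = 0.1467; mass H = 0.1467 × 1.008 = 0.1479 g
mass O = 2.789 − (1.029) = 1.760 g → mol O = 0.1100
Ratios (÷ 0.07335): C 1.000, H 2.000, O 1.500
Scaling by 2: C 2.00, H 4.00, O 3.00 → C2H4O3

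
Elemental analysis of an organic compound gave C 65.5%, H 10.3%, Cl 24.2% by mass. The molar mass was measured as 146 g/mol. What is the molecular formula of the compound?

Assume 100 g: 65.5 g C, 10.3 g H, 24.2 g Cl.
C: 65.5 g ÷ 12.01 g/mol = 5.454 mol
H: 10.3 g ÷ 1.008 g/mol = 10.22 mol
Cl: 24.2 g ÷ 35.45 g/mol = 0.6827 mol
Smallest is Cl at 0.6827 mol; normalising gives C 7.989, H 14.968, Cl 1.000
→ C8H15Cl
Empirical-formula mass = 146.65 g/mol
n = 146 / 146.65 = 1.00 ≈ 1
Molecular formula = empirical formula = C8H15Cl

C8H15Cl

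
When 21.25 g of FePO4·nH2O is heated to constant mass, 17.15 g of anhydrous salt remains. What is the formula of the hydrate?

FePO4·2H2O

Mass of water lost = 21.25 − 17.15 = 4.1 g → 4.1 / 18.02 = 0.2275 mol H2O
Molar mass of FePO4 = 150.82 g/mol → mol FePO4 = 17.15 / 150.82 = 0.1137
n = 0.2275 / 0.1137 = 2.00 ≈ 2 → FePO4·2H2O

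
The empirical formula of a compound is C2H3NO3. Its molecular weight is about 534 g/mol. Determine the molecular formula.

C12H18N6O18

Empirical-formula mass = 89.05 g/mol
n = 534 / 89.05 = 6.00 ≈ 6
Molecular formula = (C2H3NO3)6 = C12H18N6O18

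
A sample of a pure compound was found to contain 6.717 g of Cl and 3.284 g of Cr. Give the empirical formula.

Cl3Cr

Moles — Cl: 6.717 / 35.45 = 0.1895 mol; Cr: 3.284 / 52.00 = 0.06315 mol
Smallest is Cr at 0.06315 mol; normalising gives Cl 3.000, Cr 1.000
→ Cl3Cr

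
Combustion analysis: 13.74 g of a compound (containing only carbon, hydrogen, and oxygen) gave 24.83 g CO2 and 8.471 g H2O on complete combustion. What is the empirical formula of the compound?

C3H5O2

mol C = 24.83 / 44.01 = 0.5642; mass C = 0.5642 × 12.01 = 6.776 g
mol H = 2 × (8.471 / 18.02) = 0.9402; mass H = 0.9402 × 1.008 = 0.9477 g
mass O = 13.74 − (7.724) = 6.016 g → mol O = 0.3760
Ratios (÷ 0.376): C 1.500, H 2.500, O 1.000
Scaling by 2: C 3.00, H 5.00, O 2.00 → C3H5O2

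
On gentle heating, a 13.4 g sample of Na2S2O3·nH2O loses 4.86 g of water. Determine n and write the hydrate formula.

Na2S2O3·5H2O

Mass of anhydrous Na2S2O3 = 13.4 − 4.86 = 8.54 g
mol H2O = 4.86 / 18.02 = 0.2697
Molar mass of Na2S2O3 = 158.12 g/mol → mol Na2S2O3 = 8.54 / 158.12 = 0.05401
n = 0.2697 / 0.05401 = 4.99 ≈ 5 → Na2S2O3·5H2O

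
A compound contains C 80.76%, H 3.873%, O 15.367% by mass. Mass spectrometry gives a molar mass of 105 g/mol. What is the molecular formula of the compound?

Assume 100 g: 80.76 g C, 3.873 g H, 15.367 g O.
Moles — C: 80.76 / 12.01 = 6.724 mol; H: 3.873 / 1.008 = 3.842 mol; O: 15.367 / 16.00 = 0.9604 mol
Ratios (÷ 0.9604): C 7.001, H 4.001, O 1.000
≈ 7:4:1 → C7H4O
Empirical-formula mass = 104.10 g/mol
n = 105 / 104.10 = 1.01 ≈ 1
Molecular formula = empirical formula = C7H4O

C7H4O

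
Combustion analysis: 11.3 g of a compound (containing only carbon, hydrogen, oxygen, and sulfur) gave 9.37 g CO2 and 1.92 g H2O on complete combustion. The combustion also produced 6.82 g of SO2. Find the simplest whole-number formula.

C2H2O3S

mol C = 9.37 / 44.01 = 0.2129; mass C = 0.2129 × 12.01 = 2.557 g
mol H = 2 × (1.92 / 18.02) = 0.2131; mass H = 0.2131 × 1.008 = 0.2148 g
mol S = 6.82 / 64.07 = 0.1064; mass S = 3.414 g
mass O = 11.3 − (6.186) = 5.114 g → mol O = 0.3197
Smallest is S at 0.1064 mol; normalising gives C 2.000, H 2.002, O 3.003, S 1.000
Ratio ≈ 2:2:3:1, so the empirical formula is C2H2O3S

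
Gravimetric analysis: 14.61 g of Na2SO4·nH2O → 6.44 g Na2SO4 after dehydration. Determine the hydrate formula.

Na2SO4·10H2O

Mass of water lost = 14.61 − 6.44 = 8.17 g → 8.17 / 18.02 = 0.4534 mol H2O
Molar mass of Na2SO4 = 142.05 g/mol → mol Na2SO4 = 6.44 / 142.05 = 0.04534
n = 0.4534 / 0.04534 = 10.00 ≈ 10 → Na2SO4·10H2O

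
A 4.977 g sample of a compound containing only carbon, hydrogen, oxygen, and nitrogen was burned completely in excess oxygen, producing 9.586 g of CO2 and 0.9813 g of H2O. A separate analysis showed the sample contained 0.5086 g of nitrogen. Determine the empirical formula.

mol C = 9.586 / 44.01 = 0.2178; mass C = 0.2178 × 12.01 = 2.616 g
mol H = 2 × (0.9813 / 18.02) = 0.1089; mass H = 0.1089 × 1.008 = 0.1098 g
mol N = 0.5086 / 14.01 = 0.03630
mass O = 4.977 − (3.234) = 1.743 g → mol O = 0.1089
Ratios (÷ 0.0363): C 6.000, H 3.000, N 1.000, O 3.000
Ratio ≈ 6:3:1:3, so the empirical formula is C6H3NO3

C6H3NO3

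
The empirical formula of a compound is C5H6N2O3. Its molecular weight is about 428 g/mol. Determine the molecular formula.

Empirical-formula mass = 142.12 g/mol
n = 428 / 142.12 = 3.01 ≈ 3
Molecular formula = (C5H6N2O3)3 = C15H18N6O9

C15H18N6O9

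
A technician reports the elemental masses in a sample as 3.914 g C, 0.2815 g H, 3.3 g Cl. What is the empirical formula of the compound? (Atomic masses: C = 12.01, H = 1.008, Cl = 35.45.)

C7H6Cl2

Moles — C: 3.914 / 12.01 = 0.3259 mol; H: 0.2815 / 1.008 = 0.2793 mol; Cl: 3.3 / 35.45 = 0.09309 mol
Ratios (÷ 0.09309): C 3.501, H 3.000, Cl 1.000
Multiply by 2: C 7.00, H 6.00, Cl 2.00 → C7H6Cl2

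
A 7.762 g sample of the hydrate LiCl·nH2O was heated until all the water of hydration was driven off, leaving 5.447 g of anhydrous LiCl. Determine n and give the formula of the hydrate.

LiCl·H2O

Mass of water lost = 7.762 − 5.447 = 2.315 g → 2.315 / 18.02 = 0.1285 mol H2O
Molar mass of LiCl = 42.39 g/mol → mol LiCl = 5.447 / 42.39 = 0.1285
n = 0.1285 / 0.1285 = 1.00 ≈ 1 → LiCl·H2O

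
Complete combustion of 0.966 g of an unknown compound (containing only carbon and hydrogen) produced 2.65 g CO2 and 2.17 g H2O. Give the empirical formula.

CH4

mol C = 2.65 / 44.01 = 0.06021; mass C = 0.06021 × 12.01 = 0.7232 g
mol H = 2 × (2.17 / 18.02) = 0.2408; mass H = 0.2408 × 1.008 = 0.2428 g
Smallest is C at 0.06021 mol; normalising gives C 1.000, H 4.000
→ CH4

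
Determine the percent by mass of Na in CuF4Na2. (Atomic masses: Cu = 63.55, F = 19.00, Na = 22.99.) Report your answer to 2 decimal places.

Molar mass = 1(63.55) + 4(19.00) + 2(22.99) = 185.530 g/mol
Mass of Na per mole = 2 × 22.99 = 45.980 g
% Na = 45.980 / 185.530 × 100 = 24.78%

24.78%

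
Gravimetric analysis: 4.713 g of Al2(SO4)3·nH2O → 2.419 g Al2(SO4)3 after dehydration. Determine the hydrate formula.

Mass of water lost = 4.713 − 2.419 = 2.294 g → 2.294 / 18.02 = 0.1273 mol H2O
Molar mass of Al2(SO4)3 = 342.17 g/mol → mol Al2(SO4)3 = 2.419 / 342.17 = 0.00707
n = 0.1273 / 0.00707 = 18.01 ≈ 18 → Al2(SO4)3·18H2O

Al2(SO4)3·18H2O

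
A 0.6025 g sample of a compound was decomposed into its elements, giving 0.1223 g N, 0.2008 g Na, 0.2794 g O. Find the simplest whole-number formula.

N: 0.1223 g ÷ 14.01 g/mol = 0.008729 mol
Na: 0.2008 g ÷ 22.99 g/mol = 0.008734 mol
O: 0.2794 g ÷ 16.00 g/mol = 0.01746 mol
Ratios (÷ 0.008729): N 1.000, Na 1.001, O 2.000
≈ 1:1:2 → NNaO2

NNaO2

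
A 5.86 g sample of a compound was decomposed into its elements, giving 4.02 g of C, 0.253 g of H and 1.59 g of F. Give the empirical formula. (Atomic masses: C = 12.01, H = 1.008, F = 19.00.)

C4H3F

Moles — C: 4.02 / 12.01 = 0.3347 mol; H: 0.253 / 1.008 = 0.251 mol; F: 1.59 / 19.00 = 0.08368 mol
Ratios (÷ 0.08368): C 4.000, H 2.999, F 1.000
Ratio ≈ 4:3:1, so the empirical formula is C4H3F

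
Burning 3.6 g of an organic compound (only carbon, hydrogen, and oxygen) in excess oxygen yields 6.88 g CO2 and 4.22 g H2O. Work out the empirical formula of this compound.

C2H6O

mol C = 6.88 / 44.01 = 0.1563; mass C = 0.1563 × 12.01 = 1.878 g
mol H = 2 × (4.22 / 18.02) = 0.4684; mass H = 0.4684 × 1.008 = 0.4721 g
mass O = 3.6 − (2.350) = 1.250 g → mol O = 0.07815
Divide by the smallest (0.07815 mol O): C 2.000, H 5.993, O 1.000
≈ 2:6:1 → C2H6O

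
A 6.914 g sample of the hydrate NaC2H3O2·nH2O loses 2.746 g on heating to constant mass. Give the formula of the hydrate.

NaC2H3O2·3H2O

Mass of anhydrous NaC2H3O2 = 6.914 − 2.746 = 4.168 g
mol H2O = 2.746 / 18.02 = 0.1524
Molar mass of NaC2H3O2 = 82.03 g/mol → mol NaC2H3O2 = 4.168 / 82.03 = 0.05081
n = 0.1524 / 0.05081 = 3.00 ≈ 3 → NaC2H3O2·3H2O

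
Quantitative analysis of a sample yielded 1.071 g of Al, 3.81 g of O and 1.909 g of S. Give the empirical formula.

Moles — Al: 1.071 / 26.98 = 0.0397 mol; O: 3.81 / 16.00 = 0.2381 mol; S: 1.909 / 32.07 = 0.05953 mol
Smallest is Al at 0.0397 mol; normalising gives Al 1.000, O 5.999, S 1.500
Scaling by 2: Al 2.00, O 12.00, S 3.00 → Al2O12S3

Al2O12S3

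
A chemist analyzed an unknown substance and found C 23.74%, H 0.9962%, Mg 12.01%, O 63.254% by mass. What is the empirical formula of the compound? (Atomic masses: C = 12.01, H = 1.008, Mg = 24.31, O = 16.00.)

C4H2MgO8

Assume 100 g: 23.74 g C, 0.9962 g H, 12.01 g Mg, 63.254 g O.
Moles — C: 23.74 / 12.01 = 1.977 mol; H: 0.9962 / 1.008 = 0.9883 mol; Mg: 12.01 / 24.31 = 0.494 mol; O: 63.254 / 16.00 = 3.953 mol
Ratios (÷ 0.494): C 4.001, H 2.000, Mg 1.000, O 8.002
→ C4H2MgO8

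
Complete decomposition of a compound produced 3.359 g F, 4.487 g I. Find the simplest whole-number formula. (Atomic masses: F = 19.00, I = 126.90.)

n(F) = 3.359/19.00 = 0.1768, n(I) = 4.487/126.90 = 0.03536
Divide by the smallest (0.03536 mol I): F 5.000, I 1.000
Ratio ≈ 5:1, so the empirical formula is F5I

F5I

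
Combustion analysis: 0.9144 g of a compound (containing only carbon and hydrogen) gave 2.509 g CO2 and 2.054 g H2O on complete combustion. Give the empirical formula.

mol C = 2.509 / 44.01 = 0.05701; mass C = 0.05701 × 12.01 = 0.6847 g
mol H = 2 × (2.054 / 18.02) = 0.2280; mass H = 0.2280 × 1.008 = 0.2298 g
Ratios (÷ 0.05701): C 1.000, H 3.999
≈ 1:4 → CH4

CH4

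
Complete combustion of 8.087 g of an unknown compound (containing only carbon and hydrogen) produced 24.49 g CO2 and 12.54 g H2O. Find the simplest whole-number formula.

mol C = 24.49 / 44.01 = 0.5565; mass C = 0.5565 × 12.01 = 6.683 g
mol H = 2 × (12.54 / 18.02) = 1.392; mass H = 1.392 × 1.008 = 1.403 g
Divide by the smallest (0.5565 mol C): C 1.000, H 2.501
×2: C 2.00, H 5.00 → C2H5

C2H5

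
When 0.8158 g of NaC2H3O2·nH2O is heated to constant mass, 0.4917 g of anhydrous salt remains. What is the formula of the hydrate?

Mass of water lost = 0.8158 − 0.4917 = 0.3241 g → 0.3241 / 18.02 = 0.01799 mol H2O
Molar mass of NaC2H3O2 = 82.03 g/mol → mol NaC2H3O2 = 0.4917 / 82.03 = 0.005994
n = 0.01799 / 0.005994 = 3.00 ≈ 3 → NaC2H3O2·3H2O

NaC2H3O2·3H2O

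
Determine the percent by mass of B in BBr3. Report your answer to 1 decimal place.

Molar mass = 1(10.81) + 3(79.90) = 250.510 g/mol
Mass of B per mole = 1 × 10.81 = 10.810 g
% B = 10.810 / 250.510 × 100 = 4.3%

4.3%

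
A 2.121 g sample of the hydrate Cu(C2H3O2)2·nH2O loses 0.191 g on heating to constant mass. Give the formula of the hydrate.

Cu(C2H3O2)2·H2O

Mass of anhydrous Cu(C2H3O2)2 = 2.121 − 0.191 = 1.93 g
mol H2O = 0.191 / 18.02 = 0.0106
Molar mass of Cu(C2H3O2)2 = 181.64 g/mol → mol Cu(C2H3O2)2 = 1.93 / 181.64 = 0.01063
n = 0.0106 / 0.01063 = 1.00 ≈ 1 → Cu(C2H3O2)2·H2O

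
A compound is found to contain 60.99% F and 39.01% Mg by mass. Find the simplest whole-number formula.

F2Mg

Assume 100 g: 60.99 g F, 39.01 g Mg.
n(F) = 60.99/19.00 = 3.21, n(Mg) = 39.01/24.31 = 1.605
Divide by the smallest (1.605 mol Mg): F 2.000, Mg 1.000
→ F2Mg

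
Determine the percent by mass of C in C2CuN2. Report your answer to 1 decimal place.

20.8%

Molar mass = 2(12.01) + 1(63.55) + 2(14.01) = 115.590 g/mol
Mass of C per mole = 2 × 12.01 = 24.020 g
% C = 24.020 / 115.590 × 100 = 20.8%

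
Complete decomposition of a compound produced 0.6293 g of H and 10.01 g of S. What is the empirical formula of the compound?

H2S

n(H) = 0.6293/1.008 = 0.6243, n(S) = 10.01/32.07 = 0.3121
Ratios (÷ 0.3121): H 2.000, S 1.000
→ H2S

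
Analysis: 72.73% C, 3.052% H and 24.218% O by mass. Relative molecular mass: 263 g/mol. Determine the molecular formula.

C16H8O4

Assume 100 g: 72.73 g C, 3.052 g H, 24.218 g O.
n(C) = 72.73/12.01 = 6.056, n(H) = 3.052/1.008 = 3.028, n(O) = 24.218/16.00 = 1.514
Divide by the smallest (1.514 mol O): C 4.001, H 2.000, O 1.000
≈ 4:2:1 → C4H2O
Empirical-formula mass = 66.06 g/mol
n = 263 / 66.06 = 3.98 ≈ 4
Molecular formula = (C4H2O)×4 = C16H8O4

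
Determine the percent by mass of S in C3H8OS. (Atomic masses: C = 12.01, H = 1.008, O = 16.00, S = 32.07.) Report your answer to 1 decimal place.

Molar mass = 3(12.01) + 8(1.008) + 1(16.00) + 1(32.07) = 92.164 g/mol
Mass of S per mole = 1 × 32.07 = 32.070 g
% S = 32.070 / 92.164 × 100 = 34.8%

34.8%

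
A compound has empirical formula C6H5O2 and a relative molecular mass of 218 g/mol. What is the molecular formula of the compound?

C12H10O4

Empirical-formula mass = 109.10 g/mol
n = 218 / 109.10 = 2.00 ≈ 2
Molecular formula = (C6H5O2)2 = C12H10O4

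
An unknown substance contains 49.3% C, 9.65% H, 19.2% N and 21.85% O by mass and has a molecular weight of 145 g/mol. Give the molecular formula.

C6H14N2O2

Assume 100 g: 49.3 g C, 9.65 g H, 19.2 g N, 21.85 g O.
C: 49.3 g ÷ 12.01 g/mol = 4.105 mol
H: 9.65 g ÷ 1.008 g/mol = 9.573 mol
N: 19.2 g ÷ 14.01 g/mol = 1.37 mol
O: 21.85 g ÷ 16.00 g/mol = 1.366 mol
Smallest is O at 1.366 mol; normalising gives C 3.006, H 7.010, N 1.004, O 1.000
≈ 3:7:1:1 → C3H7NO
Empirical-formula mass = 73.10 g/mol
n = 145 / 73.10 = 1.98 ≈ 2
Molecular formula = (C3H7NO)×2 = C6H14N2O2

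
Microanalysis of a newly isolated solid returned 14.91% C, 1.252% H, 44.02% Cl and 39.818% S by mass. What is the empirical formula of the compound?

Assume 100 g: 14.91 g C, 1.252 g H, 44.02 g Cl, 39.818 g S.
n(C) = 14.91/12.01 = 1.241, n(H) = 1.252/1.008 = 1.242, n(Cl) = 44.02/35.45 = 1.242, n(S) = 39.818/32.07 = 1.242
Smallest is C at 1.241 mol; normalising gives C 1.000, H 1.000, Cl 1.000, S 1.000
→ CHClS

CHClS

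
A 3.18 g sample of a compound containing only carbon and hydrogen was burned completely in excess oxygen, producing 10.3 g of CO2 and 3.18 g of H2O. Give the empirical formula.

mol C = 10.3 / 44.01 = 0.2340; mass C = 0.2340 × 12.01 = 2.811 g
mol H = 2 × (3.18 / 18.02) = 0.3529; mass H = 0.3529 × 1.008 = 0.3558 g
Ratios (÷ 0.234): C 1.000, H 1.508
Scaling by 2: C 2.00, H 3.02 → C2H3

C2H3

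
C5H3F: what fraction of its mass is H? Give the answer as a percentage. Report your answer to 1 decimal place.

3.7%

Molar mass = 5(12.01) + 3(1.008) + 1(19.00) = 82.074 g/mol
Mass of H per mole = 3 × 1.008 = 3.024 g
% H = 3.024 / 82.074 × 100 = 3.7%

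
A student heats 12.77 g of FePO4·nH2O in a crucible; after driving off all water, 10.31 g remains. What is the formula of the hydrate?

FePO4·2H2O

Mass of water lost = 12.77 − 10.31 = 2.46 g → 2.46 / 18.02 = 0.1365 mol H2O
Molar mass of FePO4 = 150.82 g/mol → mol FePO4 = 10.31 / 150.82 = 0.06836
n = 0.1365 / 0.06836 = 2.00 ≈ 2 → FePO4·2H2O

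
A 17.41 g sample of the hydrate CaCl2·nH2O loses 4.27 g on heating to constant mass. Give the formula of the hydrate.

CaCl2·2H2O

Mass of anhydrous CaCl2 = 17.41 − 4.27 = 13.14 g
mol H2O = 4.27 / 18.02 = 0.237
Molar mass of CaCl2 = 110.98 g/mol → mol CaCl2 = 13.14 / 110.98 = 0.1184
n = 0.237 / 0.1184 = 2.00 ≈ 2 → CaCl2·2H2O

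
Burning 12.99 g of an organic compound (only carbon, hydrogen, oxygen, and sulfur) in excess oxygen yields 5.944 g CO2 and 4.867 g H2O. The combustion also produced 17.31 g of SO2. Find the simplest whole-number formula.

CH4OS2

mol C = 5.944 / 44.01 = 0.1351; mass C = 0.1351 × 12.01 = 1.622 g
mol H = 2 × (4.867 / 18.02) = 0.5402; mass H = 0.5402 × 1.008 = 0.5445 g
mol S = 17.31 / 64.07 = 0.2702; mass S = 8.664 g
mass O = 12.99 − (10.83) = 2.159 g → mol O = 0.1349
Ratios (÷ 0.1349): C 1.001, H 4.003, O 1.000, S 2.002
≈ 1:4:1:2 → CH4OS2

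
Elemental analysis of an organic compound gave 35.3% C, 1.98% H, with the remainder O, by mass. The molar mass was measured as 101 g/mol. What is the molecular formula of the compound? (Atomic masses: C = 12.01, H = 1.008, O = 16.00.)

C3H2O4

Assume 100 g: 35.3 g C, 1.98 g H, 62.72 g O.
n(C) = 35.3/12.01 = 2.939, n(H) = 1.98/1.008 = 1.964, n(O) = 62.72/16.00 = 3.92
Divide by the smallest (1.964 mol H): C 1.496, H 1.000, O 1.996
Scaling by 2: C 2.99, H 2.00, O 3.99 → C3H2O4
Empirical-formula mass = 102.05 g/mol
n = 101 / 102.05 = 0.99 ≈ 1
Molecular formula = empirical formula = C3H2O4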